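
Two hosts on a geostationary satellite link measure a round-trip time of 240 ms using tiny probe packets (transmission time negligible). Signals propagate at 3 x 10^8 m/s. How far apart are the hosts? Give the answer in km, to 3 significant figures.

One-way propagation = RTT/2 = 120 ms.
d = s × t = 300000000 × 0.12 = 36000 km.

36000 km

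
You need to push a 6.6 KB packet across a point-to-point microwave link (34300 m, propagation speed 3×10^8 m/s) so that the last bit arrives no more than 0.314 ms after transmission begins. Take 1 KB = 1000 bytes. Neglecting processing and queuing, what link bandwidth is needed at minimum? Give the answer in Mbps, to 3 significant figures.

L = 52800 bits.
Propagation delay = 34300 / 300000000 = 0.114333 ms.
Transmission budget = 0.314 − 0.114333 = 0.199667 ms.
R ≥ L / t_tx = 52800 bits / 0.000199667 s = 264 Mbps.

264 Mbps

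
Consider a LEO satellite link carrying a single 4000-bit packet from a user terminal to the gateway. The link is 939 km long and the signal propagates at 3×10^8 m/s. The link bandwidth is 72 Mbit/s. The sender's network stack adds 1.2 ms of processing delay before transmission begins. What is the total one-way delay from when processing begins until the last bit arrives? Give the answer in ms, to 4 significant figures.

4.386 ms

Transmission delay = L/R = 4000 / 72000000 = 0.0555556 ms.
Propagation delay = d/s = 939000 m / 300000000 m/s = 3.13 ms.
Plus processing delay 1.2 ms = 1.2 ms.
Total = 4.386 ms.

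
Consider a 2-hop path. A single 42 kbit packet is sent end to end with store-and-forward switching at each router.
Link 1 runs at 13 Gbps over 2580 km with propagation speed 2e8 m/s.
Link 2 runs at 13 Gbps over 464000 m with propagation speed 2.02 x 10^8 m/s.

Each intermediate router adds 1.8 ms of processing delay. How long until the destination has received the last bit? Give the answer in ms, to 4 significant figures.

L = 42000 bits.
Transmission delay per hop = L/R = 42000/13000000000 = 0.00323077 ms; 2 hops → 0.00646154 ms.
Propagation delays (d/s per hop): 12.9, 2.29703 ms; sum = 15.197 ms.
Processing at 1 router(s): 1 × 1.8 ms = 1.8 ms.
End-to-end = 17.00 ms.

17.00 ms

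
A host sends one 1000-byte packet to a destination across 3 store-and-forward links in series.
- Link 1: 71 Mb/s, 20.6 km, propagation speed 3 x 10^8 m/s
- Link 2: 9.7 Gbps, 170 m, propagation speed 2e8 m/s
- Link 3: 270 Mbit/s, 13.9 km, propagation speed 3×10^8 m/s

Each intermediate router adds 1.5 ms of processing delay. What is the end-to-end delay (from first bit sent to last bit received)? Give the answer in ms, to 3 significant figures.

L = 1000 × 8 = 8000 bits.
Transmission delays (L/R per hop): 0.112676, 0.000824742, 0.0296296 ms; sum = 0.14313 ms.
Propagation delays (d/s per hop): 0.0686667, 0.00085, 0.0463333 ms; sum = 0.11585 ms.
Processing at 2 router(s): 2 × 1.5 ms = 3 ms.
End-to-end = 3.26 ms.

3.26 ms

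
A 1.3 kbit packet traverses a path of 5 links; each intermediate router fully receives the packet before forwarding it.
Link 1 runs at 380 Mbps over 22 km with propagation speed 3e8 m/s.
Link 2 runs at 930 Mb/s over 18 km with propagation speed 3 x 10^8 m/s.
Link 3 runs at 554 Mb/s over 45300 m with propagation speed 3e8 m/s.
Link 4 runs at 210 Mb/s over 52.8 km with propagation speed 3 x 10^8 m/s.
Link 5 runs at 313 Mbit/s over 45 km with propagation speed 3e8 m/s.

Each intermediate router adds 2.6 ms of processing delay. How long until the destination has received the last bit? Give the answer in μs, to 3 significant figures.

L = 1300 bits.
Transmission delays (L/R per hop): 3.42105, 1.39785, 2.34657, 6.19048, 4.15335 μs; sum = 17.5093 μs.
Propagation delays (d/s per hop): 73.3333, 60, 151, 176, 150 μs; sum = 610.333 μs.
Processing at 4 router(s): 4 × 2.6 ms = 10400 μs.
End-to-end = 11000 μs.

11000 μs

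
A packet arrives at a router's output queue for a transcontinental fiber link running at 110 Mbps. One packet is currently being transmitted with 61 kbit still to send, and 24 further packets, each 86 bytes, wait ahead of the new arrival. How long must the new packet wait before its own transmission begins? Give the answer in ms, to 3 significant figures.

0.705 ms

Each queued packet: L/R = 688/110000000 = 0.00625455 ms.
24 queued → 0.150109 ms.
Plus remaining 61000 bits of current packet: 0.554545 ms.
Queuing delay = 0.705 ms.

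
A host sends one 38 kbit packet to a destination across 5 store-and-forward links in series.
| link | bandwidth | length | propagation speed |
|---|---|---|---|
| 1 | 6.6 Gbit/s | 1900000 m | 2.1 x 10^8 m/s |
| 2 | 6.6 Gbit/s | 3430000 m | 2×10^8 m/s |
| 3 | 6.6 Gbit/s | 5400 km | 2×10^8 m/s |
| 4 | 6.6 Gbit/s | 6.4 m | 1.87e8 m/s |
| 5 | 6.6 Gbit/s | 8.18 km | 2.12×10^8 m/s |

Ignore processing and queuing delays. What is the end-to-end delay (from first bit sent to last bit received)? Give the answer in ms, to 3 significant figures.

L = 38000 bits.
Transmission delay per hop = L/R = 38000/6600000000 = 0.00575758 ms; 5 hops → 0.0287879 ms.
Propagation delays (d/s per hop): 9.04762, 17.15, 27, 3.42246e-05, 0.0385849 ms; sum = 53.2362 ms.
End-to-end = 53.3 ms.

53.3 ms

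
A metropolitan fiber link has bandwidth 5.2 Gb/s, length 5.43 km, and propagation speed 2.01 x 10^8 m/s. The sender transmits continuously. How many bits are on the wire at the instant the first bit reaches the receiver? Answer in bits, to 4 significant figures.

Propagation delay = 5430 / 2.01e+08 = 2.70149e-05 s.
BDP = R × t_prop = 5200000000 × 2.70149e-05 = 140478 bits.

140500 bits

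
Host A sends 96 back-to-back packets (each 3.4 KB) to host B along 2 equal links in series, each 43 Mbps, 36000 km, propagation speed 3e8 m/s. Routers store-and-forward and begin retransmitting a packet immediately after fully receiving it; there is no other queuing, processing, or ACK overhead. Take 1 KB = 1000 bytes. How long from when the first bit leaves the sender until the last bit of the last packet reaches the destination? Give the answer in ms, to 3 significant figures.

301 ms

Per-hop transmission t_tx = L/R = 27200/43000000 = 0.632558 ms.
Per-hop propagation t_prop = 36000000/300000000 = 120 ms.
Pipeline fill: first packet needs 2·t_tx to clear all hops; remaining 95 packets each add one t_tx.
Total = (2+96-1)·t_tx + 2·t_prop = 97·0.632558 + 2·120 = 301 ms.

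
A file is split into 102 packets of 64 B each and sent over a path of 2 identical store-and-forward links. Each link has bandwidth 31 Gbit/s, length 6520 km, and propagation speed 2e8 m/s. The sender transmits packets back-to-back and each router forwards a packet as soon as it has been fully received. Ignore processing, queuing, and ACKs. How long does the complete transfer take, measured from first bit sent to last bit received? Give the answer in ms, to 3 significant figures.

Per-hop transmission t_tx = L/R = 512/31000000000 = 1.65161e-05 ms.
Per-hop propagation t_prop = 6520000/200000000 = 32.6 ms.
Pipeline fill: first packet needs 2·t_tx to clear all hops; remaining 101 packets each add one t_tx.
Total = (2+102-1)·t_tx + 2·t_prop = 103·1.65161e-05 + 2·32.6 = 65.2 ms.

65.2 ms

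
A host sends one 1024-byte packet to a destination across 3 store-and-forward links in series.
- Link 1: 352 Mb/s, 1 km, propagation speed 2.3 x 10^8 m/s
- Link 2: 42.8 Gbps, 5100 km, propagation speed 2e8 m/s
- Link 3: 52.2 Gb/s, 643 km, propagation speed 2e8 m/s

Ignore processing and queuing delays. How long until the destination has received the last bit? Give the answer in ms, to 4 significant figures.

28.74 ms

L = 1024 × 8 = 8192 bits.
Transmission delays (L/R per hop): 0.0232727, 0.000191402, 0.000156935 ms; sum = 0.0236211 ms.
Propagation delays (d/s per hop): 0.00434783, 25.5, 3.215 ms; sum = 28.7193 ms.
End-to-end = 28.74 ms.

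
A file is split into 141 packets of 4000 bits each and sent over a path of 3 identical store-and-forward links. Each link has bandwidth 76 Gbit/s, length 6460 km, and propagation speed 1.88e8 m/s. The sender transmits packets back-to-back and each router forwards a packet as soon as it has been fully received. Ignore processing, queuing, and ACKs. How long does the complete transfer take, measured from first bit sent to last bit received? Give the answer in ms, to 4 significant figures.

Per-hop transmission t_tx = L/R = 4000/76000000000 = 5.26316e-05 ms.
Per-hop propagation t_prop = 6460000/188000000 = 34.3617 ms.
Pipeline fill: first packet needs 3·t_tx to clear all hops; remaining 140 packets each add one t_tx.
Total = (3+141-1)·t_tx + 3·t_prop = 143·5.26316e-05 + 3·34.3617 = 103.1 ms.

103.1 ms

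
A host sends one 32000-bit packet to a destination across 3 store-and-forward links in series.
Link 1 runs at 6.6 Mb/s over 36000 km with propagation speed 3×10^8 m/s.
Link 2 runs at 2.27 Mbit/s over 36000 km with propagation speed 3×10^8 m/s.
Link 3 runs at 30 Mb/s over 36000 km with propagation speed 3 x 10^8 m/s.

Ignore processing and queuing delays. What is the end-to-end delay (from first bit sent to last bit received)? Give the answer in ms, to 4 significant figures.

Transmission delays (L/R per hop): 4.84848, 14.0969, 1.06667 ms; sum = 20.0121 ms.
Propagation delays (d/s per hop): 120, 120, 120 ms; sum = 360 ms.
End-to-end = 380.0 ms.

380.0 ms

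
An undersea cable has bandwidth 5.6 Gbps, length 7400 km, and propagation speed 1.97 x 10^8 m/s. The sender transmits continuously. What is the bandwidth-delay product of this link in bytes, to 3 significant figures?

Propagation delay = 7400000 / 197000000 = 0.0375635 s.
BDP = R × t_prop = 5600000000 × 0.0375635 = 210355000 bits.
In bytes: 210355000/8 = 26300000 bytes.

26300000 bytes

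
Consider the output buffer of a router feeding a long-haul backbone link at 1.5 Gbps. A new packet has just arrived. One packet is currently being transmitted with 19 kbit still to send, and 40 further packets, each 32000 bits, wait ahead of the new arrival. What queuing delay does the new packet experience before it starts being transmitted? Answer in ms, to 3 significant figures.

0.866 ms

Each queued packet: L/R = 32000/1500000000 = 0.0213333 ms.
40 queued → 0.853333 ms.
Plus remaining 19000 bits of current packet: 0.0126667 ms.
Queuing delay = 0.866 ms.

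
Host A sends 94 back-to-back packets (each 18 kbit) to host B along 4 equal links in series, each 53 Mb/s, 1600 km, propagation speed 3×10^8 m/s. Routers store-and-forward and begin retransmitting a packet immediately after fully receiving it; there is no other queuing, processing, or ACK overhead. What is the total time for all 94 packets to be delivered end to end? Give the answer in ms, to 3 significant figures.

54.3 ms

Per-hop transmission t_tx = L/R = 18000/53000000 = 0.339623 ms.
Per-hop propagation t_prop = 1600000/300000000 = 5.33333 ms.
Pipeline fill: first packet needs 4·t_tx to clear all hops; remaining 93 packets each add one t_tx.
Total = (4+94-1)·t_tx + 4·t_prop = 97·0.339623 + 4·5.33333 = 54.3 ms.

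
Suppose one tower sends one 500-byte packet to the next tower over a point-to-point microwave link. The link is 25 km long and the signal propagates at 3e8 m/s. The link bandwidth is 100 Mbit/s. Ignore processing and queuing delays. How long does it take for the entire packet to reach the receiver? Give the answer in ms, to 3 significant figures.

0.123 ms

L = 500 × 8 = 4000 bits.
Transmission delay = L/R = 4000 / 100000000 = 0.04 ms.
Propagation delay = d/s = 25000 m / 300000000 m/s = 0.0833333 ms.
Total = 0.123 ms.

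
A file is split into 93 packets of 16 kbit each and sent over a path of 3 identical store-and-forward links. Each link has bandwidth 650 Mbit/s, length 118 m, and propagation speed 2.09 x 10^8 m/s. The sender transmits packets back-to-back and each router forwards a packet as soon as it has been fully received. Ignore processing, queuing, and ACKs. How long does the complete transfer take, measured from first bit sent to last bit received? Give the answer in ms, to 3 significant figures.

2.34 ms

Per-hop transmission t_tx = L/R = 16000/650000000 = 0.0246154 ms.
Per-hop propagation t_prop = 118/209000000 = 0.000564593 ms.
Pipeline fill: first packet needs 3·t_tx to clear all hops; remaining 92 packets each add one t_tx.
Total = (3+93-1)·t_tx + 3·t_prop = 95·0.0246154 + 3·0.000564593 = 2.34 ms.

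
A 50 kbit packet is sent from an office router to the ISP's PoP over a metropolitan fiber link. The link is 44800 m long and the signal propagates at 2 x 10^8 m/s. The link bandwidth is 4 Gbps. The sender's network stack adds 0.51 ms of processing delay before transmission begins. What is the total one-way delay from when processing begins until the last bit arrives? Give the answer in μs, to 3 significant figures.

L = 50000 bits.
Transmission delay = L/R = 50000 / 4000000000 = 12.5 μs.
Propagation delay = d/s = 44800 m / 200000000 m/s = 224 μs.
Plus processing delay 0.51 ms = 510 μs.
Total = 747 μs.

747 μs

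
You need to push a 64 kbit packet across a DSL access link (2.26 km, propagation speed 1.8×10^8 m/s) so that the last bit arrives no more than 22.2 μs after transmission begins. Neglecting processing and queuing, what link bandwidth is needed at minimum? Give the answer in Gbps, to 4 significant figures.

Propagation delay = 2260 / 180000000 = 12.5556 μs.
Transmission budget = 22.2 − 12.5556 = 9.64444 μs.
R ≥ L / t_tx = 64000 bits / 9.64444e-06 s = 6.636 Gbps.

6.636 Gbps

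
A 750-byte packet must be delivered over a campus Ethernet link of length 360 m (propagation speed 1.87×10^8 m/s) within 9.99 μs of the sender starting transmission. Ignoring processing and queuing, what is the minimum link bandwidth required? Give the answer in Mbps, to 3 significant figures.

L = 6000 bits.
Propagation delay = 360 / 187000000 = 1.92513 μs.
Transmission budget = 9.99 − 1.92513 = 8.06487 μs.
R ≥ L / t_tx = 6000 bits / 8.06487e-06 s = 744 Mbps.

744 Mbps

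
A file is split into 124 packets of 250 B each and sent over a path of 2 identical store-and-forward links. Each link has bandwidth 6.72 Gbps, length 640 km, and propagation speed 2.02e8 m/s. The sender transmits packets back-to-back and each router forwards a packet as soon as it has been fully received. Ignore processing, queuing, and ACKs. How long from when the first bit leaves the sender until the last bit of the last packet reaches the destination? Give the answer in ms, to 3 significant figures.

Per-hop transmission t_tx = L/R = 2000/6720000000 = 0.000297619 ms.
Per-hop propagation t_prop = 640000/202000000 = 3.16832 ms.
Pipeline fill: first packet needs 2·t_tx to clear all hops; remaining 123 packets each add one t_tx.
Total = (2+124-1)·t_tx + 2·t_prop = 125·0.000297619 + 2·3.16832 = 6.37 ms.

6.37 ms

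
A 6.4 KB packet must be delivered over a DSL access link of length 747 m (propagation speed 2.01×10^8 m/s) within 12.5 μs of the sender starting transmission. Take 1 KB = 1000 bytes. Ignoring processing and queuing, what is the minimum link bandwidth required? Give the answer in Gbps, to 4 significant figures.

L = 51200 bits.
Propagation delay = 747 / 2.01e+08 = 3.71642 μs.
Transmission budget = 12.5 − 3.71642 = 8.78358 μs.
R ≥ L / t_tx = 51200 bits / 8.78358e-06 s = 5.829 Gbps.

5.829 Gbps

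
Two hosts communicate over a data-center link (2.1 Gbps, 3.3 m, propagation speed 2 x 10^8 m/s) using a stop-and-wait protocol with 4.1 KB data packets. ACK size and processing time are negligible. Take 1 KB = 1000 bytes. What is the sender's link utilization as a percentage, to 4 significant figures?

t_tx = L/R = 32800/2100000000 = 1.5619e-05 s.
t_prop = 3.3/200000000 = 1.65e-08 s; RTT = 3.3e-08 s.
Cycle = t_tx + RTT = 1.5652e-05 s.
Utilization = t_tx / cycle = 1.5619e-05/1.5652e-05 = 99.79 %.

99.79 %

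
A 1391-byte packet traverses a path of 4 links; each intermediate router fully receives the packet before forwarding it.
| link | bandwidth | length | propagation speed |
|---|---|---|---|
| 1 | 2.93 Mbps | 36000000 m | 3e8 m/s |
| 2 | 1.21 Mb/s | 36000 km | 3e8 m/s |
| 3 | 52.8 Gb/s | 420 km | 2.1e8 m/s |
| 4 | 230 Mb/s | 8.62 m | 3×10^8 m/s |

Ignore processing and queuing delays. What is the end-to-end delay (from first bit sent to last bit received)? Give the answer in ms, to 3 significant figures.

255 ms

L = 1391 × 8 = 11128 bits.
Transmission delays (L/R per hop): 3.79795, 9.19669, 0.000210758, 0.0483826 ms; sum = 13.0432 ms.
Propagation delays (d/s per hop): 120, 120, 2, 2.87333e-05 ms; sum = 242 ms.
End-to-end = 255 ms.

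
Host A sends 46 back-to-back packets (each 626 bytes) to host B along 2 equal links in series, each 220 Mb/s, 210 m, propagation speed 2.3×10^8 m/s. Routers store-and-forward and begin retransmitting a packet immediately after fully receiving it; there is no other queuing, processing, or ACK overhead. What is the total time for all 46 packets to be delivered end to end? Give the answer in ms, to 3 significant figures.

Per-hop transmission t_tx = L/R = 5008/220000000 = 0.0227636 ms.
Per-hop propagation t_prop = 210/2.3e+08 = 0.000913043 ms.
Pipeline fill: first packet needs 2·t_tx to clear all hops; remaining 45 packets each add one t_tx.
Total = (2+46-1)·t_tx + 2·t_prop = 47·0.0227636 + 2·0.000913043 = 1.07 ms.

1.07 ms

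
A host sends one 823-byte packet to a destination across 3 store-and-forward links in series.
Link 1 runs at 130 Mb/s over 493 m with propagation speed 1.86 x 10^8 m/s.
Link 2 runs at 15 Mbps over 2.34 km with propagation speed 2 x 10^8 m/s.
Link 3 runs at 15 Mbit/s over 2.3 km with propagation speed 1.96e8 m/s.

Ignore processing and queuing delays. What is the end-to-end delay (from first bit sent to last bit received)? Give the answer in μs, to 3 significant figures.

L = 823 × 8 = 6584 bits.
Transmission delays (L/R per hop): 50.6462, 438.933, 438.933 μs; sum = 928.513 μs.
Propagation delays (d/s per hop): 2.65054, 11.7, 11.7347 μs; sum = 26.0852 μs.
End-to-end = 955 μs.

955 μs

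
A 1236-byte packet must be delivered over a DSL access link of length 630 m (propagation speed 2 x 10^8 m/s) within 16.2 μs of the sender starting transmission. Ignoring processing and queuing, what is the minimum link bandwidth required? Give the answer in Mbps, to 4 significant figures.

L = 9888 bits.
Propagation delay = 630 / 200000000 = 3.15 μs.
Transmission budget = 16.2 − 3.15 = 13.05 μs.
R ≥ L / t_tx = 9888 bits / 1.305e-05 s = 757.7 Mbps.

757.7 Mbps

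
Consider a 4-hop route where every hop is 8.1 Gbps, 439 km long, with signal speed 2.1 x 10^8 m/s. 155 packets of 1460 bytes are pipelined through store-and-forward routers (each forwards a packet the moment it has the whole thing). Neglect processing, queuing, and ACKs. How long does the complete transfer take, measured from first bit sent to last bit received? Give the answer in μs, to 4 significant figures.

Per-hop transmission t_tx = L/R = 11680/8100000000 = 1.44198 μs.
Per-hop propagation t_prop = 439000/210000000 = 2090.48 μs.
Pipeline fill: first packet needs 4·t_tx to clear all hops; remaining 154 packets each add one t_tx.
Total = (4+155-1)·t_tx + 4·t_prop = 158·1.44198 + 4·2090.48 = 8590 μs.

8590 μs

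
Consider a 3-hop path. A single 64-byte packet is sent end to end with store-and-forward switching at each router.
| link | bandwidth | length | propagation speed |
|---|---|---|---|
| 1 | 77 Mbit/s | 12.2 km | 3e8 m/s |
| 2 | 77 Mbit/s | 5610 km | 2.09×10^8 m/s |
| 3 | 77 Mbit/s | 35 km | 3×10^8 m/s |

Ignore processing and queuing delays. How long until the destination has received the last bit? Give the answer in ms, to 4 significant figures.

27.02 ms

L = 64 × 8 = 512 bits.
Transmission delay per hop = L/R = 512/77000000 = 0.00664935 ms; 3 hops → 0.0199481 ms.
Propagation delays (d/s per hop): 0.0406667, 26.8421, 0.116667 ms; sum = 26.9994 ms.
End-to-end = 27.02 ms.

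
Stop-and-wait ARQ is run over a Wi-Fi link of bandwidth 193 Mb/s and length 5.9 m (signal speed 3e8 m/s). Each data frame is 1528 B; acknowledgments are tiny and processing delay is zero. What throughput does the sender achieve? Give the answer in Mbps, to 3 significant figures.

t_tx = L/R = 12224/193000000 = 6.33368e-05 s.
t_prop = 5.9/300000000 = 1.96667e-08 s; RTT = 3.93333e-08 s.
Cycle = t_tx + RTT = 6.33761e-05 s.
Throughput = L / cycle = 12224 / 6.33761e-05 = 193 Mbps.

193 Mbps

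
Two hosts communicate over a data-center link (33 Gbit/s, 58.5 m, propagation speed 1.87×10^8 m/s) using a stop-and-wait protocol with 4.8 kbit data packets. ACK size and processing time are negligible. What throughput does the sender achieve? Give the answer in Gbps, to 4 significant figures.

6.225 Gbps

t_tx = L/R = 4800/33000000000 = 1.45455e-07 s.
t_prop = 58.5/187000000 = 3.12834e-07 s; RTT = 6.25668e-07 s.
Cycle = t_tx + RTT = 7.71123e-07 s.
Throughput = L / cycle = 4800 / 7.71123e-07 = 6.225 Gbps.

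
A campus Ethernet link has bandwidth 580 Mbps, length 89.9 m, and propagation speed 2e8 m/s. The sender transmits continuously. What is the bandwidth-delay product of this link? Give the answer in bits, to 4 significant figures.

Propagation delay = 89.9 / 200000000 = 4.495e-07 s.
BDP = R × t_prop = 580000000 × 4.495e-07 = 260.71 bits.

260.7 bits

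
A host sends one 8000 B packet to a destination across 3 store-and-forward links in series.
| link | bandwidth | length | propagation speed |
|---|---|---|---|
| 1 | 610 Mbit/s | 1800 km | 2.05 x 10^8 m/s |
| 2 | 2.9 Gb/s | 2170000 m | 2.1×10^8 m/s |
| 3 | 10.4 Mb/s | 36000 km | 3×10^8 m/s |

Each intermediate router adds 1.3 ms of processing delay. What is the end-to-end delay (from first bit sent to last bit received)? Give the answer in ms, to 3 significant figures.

148 ms

L = 8000 × 8 = 64000 bits.
Transmission delays (L/R per hop): 0.104918, 0.022069, 6.15385 ms; sum = 6.28083 ms.
Propagation delays (d/s per hop): 8.78049, 10.3333, 120 ms; sum = 139.114 ms.
Processing at 2 router(s): 2 × 1.3 ms = 2.6 ms.
End-to-end = 148 ms.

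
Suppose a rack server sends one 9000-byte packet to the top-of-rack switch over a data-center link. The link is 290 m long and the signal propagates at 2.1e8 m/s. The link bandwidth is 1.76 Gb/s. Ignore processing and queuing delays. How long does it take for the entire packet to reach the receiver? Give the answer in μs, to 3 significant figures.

L = 9000 × 8 = 72000 bits.
Transmission delay = L/R = 72000 / 1760000000 = 40.9091 μs.
Propagation delay = d/s = 290 m / 210000000 m/s = 1.38095 μs.
Total = 42.3 μs.

42.3 μs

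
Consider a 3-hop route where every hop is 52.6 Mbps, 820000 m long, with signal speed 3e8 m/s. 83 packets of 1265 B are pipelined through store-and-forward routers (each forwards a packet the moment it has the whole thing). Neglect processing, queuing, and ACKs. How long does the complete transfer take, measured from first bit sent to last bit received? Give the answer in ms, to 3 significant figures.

24.6 ms

Per-hop transmission t_tx = L/R = 10120/52600000 = 0.192395 ms.
Per-hop propagation t_prop = 820000/300000000 = 2.73333 ms.
Pipeline fill: first packet needs 3·t_tx to clear all hops; remaining 82 packets each add one t_tx.
Total = (3+83-1)·t_tx + 3·t_prop = 85·0.192395 + 3·2.73333 = 24.6 ms.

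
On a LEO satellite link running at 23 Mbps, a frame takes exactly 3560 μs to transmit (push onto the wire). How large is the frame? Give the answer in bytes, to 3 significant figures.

10200 bytes

L = R × t_tx = 23000000 b/s × 0.00356 s = 81880 bits.
In bytes: 81880 / 8 = 10200 bytes.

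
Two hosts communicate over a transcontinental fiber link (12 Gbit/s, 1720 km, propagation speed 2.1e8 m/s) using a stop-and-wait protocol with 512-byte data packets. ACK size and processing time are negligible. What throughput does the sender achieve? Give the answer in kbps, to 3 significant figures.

250 kbps

t_tx = L/R = 4096/12000000000 = 3.41333e-07 s.
t_prop = 1720000/210000000 = 0.00819048 s; RTT = 0.016381 s.
Cycle = t_tx + RTT = 0.0163813 s.
Throughput = L / cycle = 4096 / 0.0163813 = 250 kbps.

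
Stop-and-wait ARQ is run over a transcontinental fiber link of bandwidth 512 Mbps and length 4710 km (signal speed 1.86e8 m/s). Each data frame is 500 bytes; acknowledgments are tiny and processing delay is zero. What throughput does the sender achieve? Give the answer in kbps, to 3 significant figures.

79.0 kbps

t_tx = L/R = 4000/512000000 = 7.8125e-06 s.
t_prop = 4710000/186000000 = 0.0253226 s; RTT = 0.0506452 s.
Cycle = t_tx + RTT = 0.050653 s.
Throughput = L / cycle = 4000 / 0.050653 = 79.0 kbps.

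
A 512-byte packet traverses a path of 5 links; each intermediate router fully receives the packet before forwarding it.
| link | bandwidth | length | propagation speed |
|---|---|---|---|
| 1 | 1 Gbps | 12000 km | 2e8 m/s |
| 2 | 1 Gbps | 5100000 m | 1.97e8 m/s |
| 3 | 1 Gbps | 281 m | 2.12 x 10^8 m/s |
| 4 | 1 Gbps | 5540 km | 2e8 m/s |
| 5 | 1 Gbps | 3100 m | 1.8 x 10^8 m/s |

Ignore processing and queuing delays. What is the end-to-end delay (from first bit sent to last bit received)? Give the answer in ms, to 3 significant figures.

114 ms

L = 512 × 8 = 4096 bits.
Transmission delay per hop = L/R = 4096/1000000000 = 0.004096 ms; 5 hops → 0.02048 ms.
Propagation delays (d/s per hop): 60, 25.8883, 0.00132547, 27.7, 0.0172222 ms; sum = 113.607 ms.
End-to-end = 114 ms.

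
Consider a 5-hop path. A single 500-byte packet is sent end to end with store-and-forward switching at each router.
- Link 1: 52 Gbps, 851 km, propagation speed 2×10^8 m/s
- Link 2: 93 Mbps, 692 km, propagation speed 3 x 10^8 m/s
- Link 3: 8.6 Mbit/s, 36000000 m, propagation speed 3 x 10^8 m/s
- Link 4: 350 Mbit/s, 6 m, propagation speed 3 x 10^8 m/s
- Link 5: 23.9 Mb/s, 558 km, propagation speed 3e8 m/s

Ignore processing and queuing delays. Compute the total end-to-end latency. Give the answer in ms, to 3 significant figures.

L = 500 × 8 = 4000 bits.
Transmission delays (L/R per hop): 7.69231e-05, 0.0430108, 0.465116, 0.0114286, 0.167364 ms; sum = 0.686997 ms.
Propagation delays (d/s per hop): 4.255, 2.30667, 120, 2e-05, 1.86 ms; sum = 128.422 ms.
End-to-end = 129 ms.

129 ms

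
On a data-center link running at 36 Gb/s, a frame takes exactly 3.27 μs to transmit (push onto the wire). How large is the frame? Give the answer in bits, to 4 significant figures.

L = R × t_tx = 36000000000 b/s × 3.27e-06 s = 117720 bits.

117700 bits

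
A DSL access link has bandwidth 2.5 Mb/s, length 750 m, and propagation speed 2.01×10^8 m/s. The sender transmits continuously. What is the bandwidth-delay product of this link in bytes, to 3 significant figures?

Propagation delay = 750 / 2.01e+08 = 3.73134e-06 s.
BDP = R × t_prop = 2500000 × 3.73134e-06 = 9.32836 bits.
In bytes: 9.32836/8 = 1.17 bytes.

1.17 bytes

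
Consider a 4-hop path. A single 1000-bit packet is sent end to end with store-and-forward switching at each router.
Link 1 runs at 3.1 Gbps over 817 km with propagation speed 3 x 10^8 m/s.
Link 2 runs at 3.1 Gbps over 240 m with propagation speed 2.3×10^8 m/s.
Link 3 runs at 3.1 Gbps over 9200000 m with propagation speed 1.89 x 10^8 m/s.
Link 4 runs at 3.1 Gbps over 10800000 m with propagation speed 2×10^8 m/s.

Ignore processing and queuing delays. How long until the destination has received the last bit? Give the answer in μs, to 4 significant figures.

Transmission delay per hop = L/R = 1000/3100000000 = 0.322581 μs; 4 hops → 1.29032 μs.
Propagation delays (d/s per hop): 2723.33, 1.04348, 48677.2, 54000 μs; sum = 105402 μs.
End-to-end = 105400 μs.

105400 μs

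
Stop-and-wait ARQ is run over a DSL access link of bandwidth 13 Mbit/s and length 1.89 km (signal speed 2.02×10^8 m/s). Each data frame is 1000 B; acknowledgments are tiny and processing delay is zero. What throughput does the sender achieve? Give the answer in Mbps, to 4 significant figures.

12.62 Mbps

t_tx = L/R = 8000/13000000 = 0.000615385 s.
t_prop = 1890/202000000 = 9.35644e-06 s; RTT = 1.87129e-05 s.
Cycle = t_tx + RTT = 0.000634097 s.
Throughput = L / cycle = 8000 / 0.000634097 = 12.62 Mbps.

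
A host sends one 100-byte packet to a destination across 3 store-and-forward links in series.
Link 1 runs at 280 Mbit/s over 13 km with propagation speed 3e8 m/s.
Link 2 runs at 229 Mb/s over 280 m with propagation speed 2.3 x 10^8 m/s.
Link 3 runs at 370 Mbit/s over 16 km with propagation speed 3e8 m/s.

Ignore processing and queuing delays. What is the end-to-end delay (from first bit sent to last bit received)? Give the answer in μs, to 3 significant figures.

106 μs

L = 100 × 8 = 800 bits.
Transmission delays (L/R per hop): 2.85714, 3.49345, 2.16216 μs; sum = 8.51275 μs.
Propagation delays (d/s per hop): 43.3333, 1.21739, 53.3333 μs; sum = 97.8841 μs.
End-to-end = 106 μs.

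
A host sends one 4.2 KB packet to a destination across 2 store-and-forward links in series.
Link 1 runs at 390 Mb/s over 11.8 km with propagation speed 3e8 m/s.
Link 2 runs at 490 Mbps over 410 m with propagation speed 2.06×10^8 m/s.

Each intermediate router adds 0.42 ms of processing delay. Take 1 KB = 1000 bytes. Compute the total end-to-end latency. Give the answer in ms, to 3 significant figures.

L = 33600 bits.
Transmission delays (L/R per hop): 0.0861538, 0.0685714 ms; sum = 0.154725 ms.
Propagation delays (d/s per hop): 0.0393333, 0.00199029 ms; sum = 0.0413236 ms.
Processing at 1 router(s): 1 × 0.42 ms = 0.42 ms.
End-to-end = 0.616 ms.

0.616 ms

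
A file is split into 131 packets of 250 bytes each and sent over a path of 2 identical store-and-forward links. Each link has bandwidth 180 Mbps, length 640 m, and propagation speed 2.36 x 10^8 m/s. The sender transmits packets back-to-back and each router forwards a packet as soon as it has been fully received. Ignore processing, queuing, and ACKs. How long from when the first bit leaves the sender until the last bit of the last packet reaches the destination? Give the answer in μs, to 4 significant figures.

1472 μs

Per-hop transmission t_tx = L/R = 2000/180000000 = 11.1111 μs.
Per-hop propagation t_prop = 640/236000000 = 2.71186 μs.
Pipeline fill: first packet needs 2·t_tx to clear all hops; remaining 130 packets each add one t_tx.
Total = (2+131-1)·t_tx + 2·t_prop = 132·11.1111 + 2·2.71186 = 1472 μs.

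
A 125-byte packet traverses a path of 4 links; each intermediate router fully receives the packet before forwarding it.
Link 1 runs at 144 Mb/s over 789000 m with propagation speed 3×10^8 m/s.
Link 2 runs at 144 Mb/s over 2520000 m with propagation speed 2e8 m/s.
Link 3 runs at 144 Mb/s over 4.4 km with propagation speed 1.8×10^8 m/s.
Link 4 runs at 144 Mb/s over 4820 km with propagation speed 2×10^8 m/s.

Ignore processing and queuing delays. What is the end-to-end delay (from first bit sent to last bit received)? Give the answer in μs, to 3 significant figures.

39400 μs

L = 125 × 8 = 1000 bits.
Transmission delay per hop = L/R = 1000/144000000 = 6.94444 μs; 4 hops → 27.7778 μs.
Propagation delays (d/s per hop): 2630, 12600, 24.4444, 24100 μs; sum = 39354.4 μs.
End-to-end = 39400 μs.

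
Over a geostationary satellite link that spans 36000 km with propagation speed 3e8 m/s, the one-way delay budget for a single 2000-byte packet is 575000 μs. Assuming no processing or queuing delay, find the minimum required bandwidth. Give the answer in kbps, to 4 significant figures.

L = 16000 bits.
Propagation delay = 36000000 / 300000000 = 120000 μs.
Transmission budget = 575000 − 120000 = 455000 μs.
R ≥ L / t_tx = 16000 bits / 0.455 s = 35.16 kbps.

35.16 kbps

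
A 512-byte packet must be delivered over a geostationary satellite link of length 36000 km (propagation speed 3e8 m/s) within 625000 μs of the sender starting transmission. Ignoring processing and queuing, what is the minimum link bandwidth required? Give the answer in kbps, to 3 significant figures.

L = 4096 bits.
Propagation delay = 36000000 / 300000000 = 120000 μs.
Transmission budget = 625000 − 120000 = 505000 μs.
R ≥ L / t_tx = 4096 bits / 0.505 s = 8.11 kbps.

8.11 kbps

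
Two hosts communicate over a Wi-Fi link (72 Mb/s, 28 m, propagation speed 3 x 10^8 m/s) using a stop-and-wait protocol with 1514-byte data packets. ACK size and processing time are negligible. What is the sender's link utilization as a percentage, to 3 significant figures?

t_tx = L/R = 12112/72000000 = 0.000168222 s.
t_prop = 28/300000000 = 9.33333e-08 s; RTT = 1.86667e-07 s.
Cycle = t_tx + RTT = 0.000168409 s.
Utilization = t_tx / cycle = 0.000168222/0.000168409 = 99.9 %.

99.9 %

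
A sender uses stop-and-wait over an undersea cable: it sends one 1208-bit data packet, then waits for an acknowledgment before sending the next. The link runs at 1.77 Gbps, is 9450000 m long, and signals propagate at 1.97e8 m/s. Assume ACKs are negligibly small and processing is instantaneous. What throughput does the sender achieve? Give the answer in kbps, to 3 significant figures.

t_tx = L/R = 1208/1770000000 = 6.82486e-07 s.
t_prop = 9450000/197000000 = 0.0479695 s; RTT = 0.0959391 s.
Cycle = t_tx + RTT = 0.0959398 s.
Throughput = L / cycle = 1208 / 0.0959398 = 12.6 kbps.

12.6 kbps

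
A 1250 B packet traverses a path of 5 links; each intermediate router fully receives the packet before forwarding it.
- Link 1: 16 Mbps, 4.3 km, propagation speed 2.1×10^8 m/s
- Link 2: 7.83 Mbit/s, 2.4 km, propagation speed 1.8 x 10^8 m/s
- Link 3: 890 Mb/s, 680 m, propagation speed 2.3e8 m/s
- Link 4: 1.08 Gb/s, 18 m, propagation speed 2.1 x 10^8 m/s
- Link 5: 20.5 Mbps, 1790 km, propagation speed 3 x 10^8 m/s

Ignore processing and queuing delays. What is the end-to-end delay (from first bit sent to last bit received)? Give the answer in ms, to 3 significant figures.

8.41 ms

L = 1250 × 8 = 10000 bits.
Transmission delays (L/R per hop): 0.625, 1.27714, 0.011236, 0.00925926, 0.487805 ms; sum = 2.41044 ms.
Propagation delays (d/s per hop): 0.0204762, 0.0133333, 0.00295652, 8.57143e-05, 5.96667 ms; sum = 6.00352 ms.
End-to-end = 8.41 ms.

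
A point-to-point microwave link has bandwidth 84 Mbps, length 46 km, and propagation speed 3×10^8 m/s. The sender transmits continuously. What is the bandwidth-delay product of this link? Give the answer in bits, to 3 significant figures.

12900 bits

Propagation delay = 46000 / 300000000 = 0.000153333 s.
BDP = R × t_prop = 84000000 × 0.000153333 = 12880 bits.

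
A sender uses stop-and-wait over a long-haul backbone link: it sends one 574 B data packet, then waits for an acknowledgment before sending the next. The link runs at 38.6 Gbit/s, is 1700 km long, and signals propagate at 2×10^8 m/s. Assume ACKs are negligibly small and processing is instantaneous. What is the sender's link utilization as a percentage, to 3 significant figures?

t_tx = L/R = 4592/38600000000 = 1.18964e-07 s.
t_prop = 1700000/200000000 = 0.0085 s; RTT = 0.017 s.
Cycle = t_tx + RTT = 0.0170001 s.
Utilization = t_tx / cycle = 1.18964e-07/0.0170001 = 0.000700 %.

0.000700 %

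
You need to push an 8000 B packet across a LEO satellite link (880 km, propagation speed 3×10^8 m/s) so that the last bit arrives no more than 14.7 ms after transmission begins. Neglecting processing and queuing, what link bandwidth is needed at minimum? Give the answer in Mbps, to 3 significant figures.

5.44 Mbps

L = 64000 bits.
Propagation delay = 880000 / 300000000 = 2.93333 ms.
Transmission budget = 14.7 − 2.93333 = 11.7667 ms.
R ≥ L / t_tx = 64000 bits / 0.0117667 s = 5.44 Mbps.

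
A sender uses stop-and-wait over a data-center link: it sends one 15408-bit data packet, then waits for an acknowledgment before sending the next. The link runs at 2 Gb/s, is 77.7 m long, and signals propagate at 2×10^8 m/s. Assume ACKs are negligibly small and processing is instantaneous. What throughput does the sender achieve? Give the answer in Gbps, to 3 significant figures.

1.82 Gbps

t_tx = L/R = 15408/2000000000 = 7.704e-06 s.
t_prop = 77.7/200000000 = 3.885e-07 s; RTT = 7.77e-07 s.
Cycle = t_tx + RTT = 8.481e-06 s.
Throughput = L / cycle = 15408 / 8.481e-06 = 1.82 Gbps.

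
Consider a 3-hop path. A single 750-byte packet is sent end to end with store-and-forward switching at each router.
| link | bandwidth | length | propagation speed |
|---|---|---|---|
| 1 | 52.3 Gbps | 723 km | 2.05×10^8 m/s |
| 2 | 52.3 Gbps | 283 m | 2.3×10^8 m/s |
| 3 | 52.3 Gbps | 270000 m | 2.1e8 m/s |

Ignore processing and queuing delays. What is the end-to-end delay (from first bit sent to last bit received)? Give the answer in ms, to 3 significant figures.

4.81 ms

L = 750 × 8 = 6000 bits.
Transmission delay per hop = L/R = 6000/52300000000 = 0.000114723 ms; 3 hops → 0.000344168 ms.
Propagation delays (d/s per hop): 3.52683, 0.00123043, 1.28571 ms; sum = 4.81377 ms.
End-to-end = 4.81 ms.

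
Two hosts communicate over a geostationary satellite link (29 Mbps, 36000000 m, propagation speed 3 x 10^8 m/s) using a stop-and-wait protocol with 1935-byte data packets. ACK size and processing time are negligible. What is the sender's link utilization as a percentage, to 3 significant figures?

t_tx = L/R = 15480/29000000 = 0.000533793 s.
t_prop = 36000000/300000000 = 0.12 s; RTT = 0.24 s.
Cycle = t_tx + RTT = 0.240534 s.
Utilization = t_tx / cycle = 0.000533793/0.240534 = 0.222 %.

0.222 %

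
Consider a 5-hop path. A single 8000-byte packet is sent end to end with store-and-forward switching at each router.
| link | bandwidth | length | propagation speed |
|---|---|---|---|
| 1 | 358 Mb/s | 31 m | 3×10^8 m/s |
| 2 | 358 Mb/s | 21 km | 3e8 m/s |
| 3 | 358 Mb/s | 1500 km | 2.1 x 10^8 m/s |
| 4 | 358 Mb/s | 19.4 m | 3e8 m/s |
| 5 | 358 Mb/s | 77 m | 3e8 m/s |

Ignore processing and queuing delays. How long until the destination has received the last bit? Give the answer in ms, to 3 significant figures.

8.11 ms

L = 8000 × 8 = 64000 bits.
Transmission delay per hop = L/R = 64000/358000000 = 0.178771 ms; 5 hops → 0.893855 ms.
Propagation delays (d/s per hop): 0.000103333, 0.07, 7.14286, 6.46667e-05, 0.000256667 ms; sum = 7.21328 ms.
End-to-end = 8.11 ms.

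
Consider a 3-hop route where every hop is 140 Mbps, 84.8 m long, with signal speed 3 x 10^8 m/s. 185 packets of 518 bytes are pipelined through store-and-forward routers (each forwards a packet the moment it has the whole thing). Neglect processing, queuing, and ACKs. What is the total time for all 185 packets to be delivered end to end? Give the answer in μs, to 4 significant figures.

Per-hop transmission t_tx = L/R = 4144/140000000 = 29.6 μs.
Per-hop propagation t_prop = 84.8/300000000 = 0.282667 μs.
Pipeline fill: first packet needs 3·t_tx to clear all hops; remaining 184 packets each add one t_tx.
Total = (3+185-1)·t_tx + 3·t_prop = 187·29.6 + 3·0.282667 = 5536 μs.

5536 μs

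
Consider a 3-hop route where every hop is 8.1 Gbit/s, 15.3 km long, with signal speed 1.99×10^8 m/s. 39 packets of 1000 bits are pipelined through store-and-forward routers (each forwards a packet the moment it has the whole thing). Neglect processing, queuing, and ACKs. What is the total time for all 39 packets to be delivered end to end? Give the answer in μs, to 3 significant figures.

236 μs

Per-hop transmission t_tx = L/R = 1000/8100000000 = 0.123457 μs.
Per-hop propagation t_prop = 15300/199000000 = 76.8844 μs.
Pipeline fill: first packet needs 3·t_tx to clear all hops; remaining 38 packets each add one t_tx.
Total = (3+39-1)·t_tx + 3·t_prop = 41·0.123457 + 3·76.8844 = 236 μs.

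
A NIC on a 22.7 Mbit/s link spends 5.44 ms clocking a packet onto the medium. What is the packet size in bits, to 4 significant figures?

L = R × t_tx = 22700000 b/s × 0.00544 s = 123488 bits.

123500 bits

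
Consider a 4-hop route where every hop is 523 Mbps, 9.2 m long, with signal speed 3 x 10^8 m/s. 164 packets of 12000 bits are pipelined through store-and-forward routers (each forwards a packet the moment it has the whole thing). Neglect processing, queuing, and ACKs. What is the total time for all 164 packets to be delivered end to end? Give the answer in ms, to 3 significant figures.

3.83 ms

Per-hop transmission t_tx = L/R = 12000/523000000 = 0.0229446 ms.
Per-hop propagation t_prop = 9.2/300000000 = 3.06667e-05 ms.
Pipeline fill: first packet needs 4·t_tx to clear all hops; remaining 163 packets each add one t_tx.
Total = (4+164-1)·t_tx + 4·t_prop = 167·0.0229446 + 4·3.06667e-05 = 3.83 ms.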